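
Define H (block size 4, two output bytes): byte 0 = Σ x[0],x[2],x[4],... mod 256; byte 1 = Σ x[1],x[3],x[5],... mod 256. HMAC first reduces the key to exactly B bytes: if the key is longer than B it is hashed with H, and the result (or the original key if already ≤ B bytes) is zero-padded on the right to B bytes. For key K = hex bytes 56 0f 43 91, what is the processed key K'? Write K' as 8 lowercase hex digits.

560f4391

Key hex bytes 56 0f 43 91 is exactly B = 4 bytes: K' = 56 0f 43 91.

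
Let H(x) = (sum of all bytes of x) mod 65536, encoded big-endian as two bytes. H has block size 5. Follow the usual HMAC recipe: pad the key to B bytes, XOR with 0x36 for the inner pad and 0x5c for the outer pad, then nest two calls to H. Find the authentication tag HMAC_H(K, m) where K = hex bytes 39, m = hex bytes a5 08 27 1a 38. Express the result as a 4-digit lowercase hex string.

01e4

Key hex bytes 39 is 1 byte ≤ B = 5; zero-pad to 5 bytes: K' = 39 00 00 00 00.
K' ⊕ ipad = 0f 36 36 36 36.  K' ⊕ opad = 65 5c 5c 5c 5c.
Inner input = (K'⊕ipad) ∥ m = 0f 36 36 36 36 ∥ a5 08 27 1a 38.
Inner hash: sum = 15+54+54+54+54+165+8+39+26+56 = 525 → 02 0d.
Outer input = (K'⊕opad) ∥ inner = 65 5c 5c 5c 5c ∥ 02 0d.
Outer hash (tag): sum = 101+92+92+92+92+2+13 = 484 → 01 e4.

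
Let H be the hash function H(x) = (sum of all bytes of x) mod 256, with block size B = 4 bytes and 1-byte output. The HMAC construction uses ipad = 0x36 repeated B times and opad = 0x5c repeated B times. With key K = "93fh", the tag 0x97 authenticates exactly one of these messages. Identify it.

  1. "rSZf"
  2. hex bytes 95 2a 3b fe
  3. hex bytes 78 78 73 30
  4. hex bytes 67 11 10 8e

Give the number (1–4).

Key "93fh" = 39 33 66 68 is exactly B = 4 bytes: K' = 39 33 66 68.
K' ⊕ ipad = 0f 05 50 5e; K' ⊕ opad = 65 6f 3a 34.
m1: inner = H(0f 05 50 5e 72 53 5a 66) = 47; tag = H(65 6f 3a 34 47) = 89
m2: inner = H(0f 05 50 5e 95 2a 3b fe) = ba; tag = H(65 6f 3a 34 ba) = fc
m3: inner = H(0f 05 50 5e 78 78 73 30) = 55; tag = H(65 6f 3a 34 55) = 97 ← matches
m4: inner = H(0f 05 50 5e 67 11 10 8e) = d8; tag = H(65 6f 3a 34 d8) = 1a

3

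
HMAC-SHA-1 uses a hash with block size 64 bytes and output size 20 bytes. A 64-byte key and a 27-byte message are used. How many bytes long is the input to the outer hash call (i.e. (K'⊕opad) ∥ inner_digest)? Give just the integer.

Key is 64 ≤ 64 bytes, zero-padded: |K'| = 64.
Outer input = (K'⊕opad) ∥ H(inner) → 64 + 20 = 84 bytes.

84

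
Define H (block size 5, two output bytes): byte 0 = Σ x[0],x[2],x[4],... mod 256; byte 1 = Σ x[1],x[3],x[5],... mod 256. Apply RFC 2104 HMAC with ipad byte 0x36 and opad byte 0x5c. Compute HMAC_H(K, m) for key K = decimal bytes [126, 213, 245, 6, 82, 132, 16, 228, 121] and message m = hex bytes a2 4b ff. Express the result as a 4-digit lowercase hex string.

16aa

Key decimal bytes [126, 213, 245, 6, 82, 132, 16, 228, 121] = 7e d5 f5 06 52 84 10 e4 79 is 9 bytes > B = 5, so hash it first: H(key) = 4e 43, then zero-pad to 5 bytes: K' = 4e 43 00 00 00.
K' ⊕ ipad = 78 75 36 36 36.  K' ⊕ opad = 12 1f 5c 5c 5c.
Inner input = (K'⊕ipad) ∥ m = 78 75 36 36 36 ∥ a2 4b ff.
Inner hash: even-index sum = 303 mod 256 = 47; odd-index sum = 588 mod 256 = 76 → 2f 4c.
Outer input = (K'⊕opad) ∥ inner = 12 1f 5c 5c 5c ∥ 2f 4c.
Outer hash (tag): even-index sum = 278 mod 256 = 22; odd-index sum = 170 mod 256 = 170 → 16 aa.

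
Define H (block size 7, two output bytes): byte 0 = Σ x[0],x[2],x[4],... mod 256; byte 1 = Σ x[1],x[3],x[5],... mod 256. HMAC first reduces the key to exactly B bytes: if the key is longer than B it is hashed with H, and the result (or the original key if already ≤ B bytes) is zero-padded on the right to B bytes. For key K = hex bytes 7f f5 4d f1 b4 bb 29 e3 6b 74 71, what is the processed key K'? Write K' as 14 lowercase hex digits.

|K| = 11 > B = 7, so first hash the key.
H(K): even-index sum = 645 mod 256 = 133; odd-index sum = 1016 mod 256 = 248 → 85 f8.
Zero-pad H(K) = 85 f8 to 7 bytes: K' = 85 f8 00 00 00 00 00.

85f80000000000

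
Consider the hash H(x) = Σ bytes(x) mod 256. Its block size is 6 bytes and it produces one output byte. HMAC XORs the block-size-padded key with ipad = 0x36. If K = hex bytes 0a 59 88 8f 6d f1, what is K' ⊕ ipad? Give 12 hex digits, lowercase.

3c6fbeb95bc7

Key hex bytes 0a 59 88 8f 6d f1 is exactly B = 6 bytes: K' = 0a 59 88 8f 6d f1.
XOR each byte with 0x36: 0a⊕36=3c, 59⊕36=6f, 88⊕36=be, 8f⊕36=b9, 6d⊕36=5b, f1⊕36=c7.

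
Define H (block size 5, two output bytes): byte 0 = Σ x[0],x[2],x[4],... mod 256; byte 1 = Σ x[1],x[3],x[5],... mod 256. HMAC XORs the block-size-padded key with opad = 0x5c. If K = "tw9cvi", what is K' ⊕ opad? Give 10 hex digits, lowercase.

Key "tw9cvi" = 74 77 39 63 76 69 is 6 bytes > B = 5, so hash it first: H(key) = 23 43, then zero-pad to 5 bytes: K' = 23 43 00 00 00.
XOR each byte with 0x5c: 23⊕5c=7f, 43⊕5c=1f, 00⊕5c=5c, 00⊕5c=5c, 00⊕5c=5c.

7f1f5c5c5c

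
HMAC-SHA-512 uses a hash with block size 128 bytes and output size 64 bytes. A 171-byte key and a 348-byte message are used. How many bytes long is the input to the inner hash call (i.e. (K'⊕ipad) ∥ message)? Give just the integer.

Key is 171 > 128 bytes, so it is hashed to 64 bytes then zero-padded to 128: |K'| = 128.
Inner input = (K'⊕ipad) ∥ m → 128 + 348 = 476 bytes.

476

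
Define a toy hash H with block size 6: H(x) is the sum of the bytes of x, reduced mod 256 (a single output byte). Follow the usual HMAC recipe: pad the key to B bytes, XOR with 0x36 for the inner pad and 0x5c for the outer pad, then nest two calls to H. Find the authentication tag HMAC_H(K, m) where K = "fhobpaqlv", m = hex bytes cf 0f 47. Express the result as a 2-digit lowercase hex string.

Key "fhobpaqlv" = 66 68 6f 62 70 61 71 6c 76 is 9 bytes > B = 6, so hash it first: H(key) = c3, then zero-pad to 6 bytes: K' = c3 00 00 00 00 00.
K' ⊕ ipad = f5 36 36 36 36 36.  K' ⊕ opad = 9f 5c 5c 5c 5c 5c.
Inner input = (K'⊕ipad) ∥ m = f5 36 36 36 36 36 ∥ cf 0f 47.
Inner hash: sum = 245+54+54+54+54+54+207+15+71 = 808; mod 256 = 40 → 28.
Outer input = (K'⊕opad) ∥ inner = 9f 5c 5c 5c 5c 5c ∥ 28.
Outer hash (tag): sum = 159+92+92+92+92+92+40 = 659; mod 256 = 147 → 93.

93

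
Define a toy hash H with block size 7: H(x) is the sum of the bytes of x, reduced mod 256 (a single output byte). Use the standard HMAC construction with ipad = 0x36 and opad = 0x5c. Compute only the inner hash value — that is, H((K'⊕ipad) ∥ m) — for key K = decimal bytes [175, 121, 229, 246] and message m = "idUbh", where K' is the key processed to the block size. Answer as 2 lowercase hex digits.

Key decimal bytes [175, 121, 229, 246] = af 79 e5 f6 is 4 bytes ≤ B = 7; zero-pad to 7 bytes: K' = af 79 e5 f6 00 00 00.
K' ⊕ ipad = 99 4f d3 c0 36 36 36.
Inner input = 99 4f d3 c0 36 36 36 ∥ 69 64 55 62 68.
Inner hash: sum = 153+79+211+192+54+54+54+105+100+85+98+104 = 1289; mod 256 = 9 → 09.

09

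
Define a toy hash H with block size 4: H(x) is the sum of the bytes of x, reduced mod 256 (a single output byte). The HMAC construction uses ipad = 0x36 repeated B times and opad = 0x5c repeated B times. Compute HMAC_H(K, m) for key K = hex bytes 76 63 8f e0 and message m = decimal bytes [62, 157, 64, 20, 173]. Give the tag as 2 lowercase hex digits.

f8

Key hex bytes 76 63 8f e0 is exactly B = 4 bytes: K' = 76 63 8f e0.
K' ⊕ ipad = 40 55 b9 d6.  K' ⊕ opad = 2a 3f d3 bc.
Inner input = (K'⊕ipad) ∥ m = 40 55 b9 d6 ∥ 3e 9d 40 14 ad.
Inner hash: sum = 64+85+185+214+62+157+64+20+173 = 1024; mod 256 = 0 → 00.
Outer input = (K'⊕opad) ∥ inner = 2a 3f d3 bc ∥ 00.
Outer hash (tag): sum = 42+63+211+188+0 = 504; mod 256 = 248 → f8.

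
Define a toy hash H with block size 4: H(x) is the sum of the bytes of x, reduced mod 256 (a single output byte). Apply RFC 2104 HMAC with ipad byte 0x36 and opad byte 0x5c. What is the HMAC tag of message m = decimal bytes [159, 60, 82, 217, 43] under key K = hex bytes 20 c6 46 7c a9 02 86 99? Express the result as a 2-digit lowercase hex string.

Key hex bytes 20 c6 46 7c a9 02 86 99 is 8 bytes > B = 4, so hash it first: H(key) = 72, then zero-pad to 4 bytes: K' = 72 00 00 00.
K' ⊕ ipad = 44 36 36 36.  K' ⊕ opad = 2e 5c 5c 5c.
Inner input = (K'⊕ipad) ∥ m = 44 36 36 36 ∥ 9f 3c 52 d9 2b.
Inner hash: sum = 68+54+54+54+159+60+82+217+43 = 791; mod 256 = 23 → 17.
Outer input = (K'⊕opad) ∥ inner = 2e 5c 5c 5c ∥ 17.
Outer hash (tag): sum = 46+92+92+92+23 = 345; mod 256 = 89 → 59.

59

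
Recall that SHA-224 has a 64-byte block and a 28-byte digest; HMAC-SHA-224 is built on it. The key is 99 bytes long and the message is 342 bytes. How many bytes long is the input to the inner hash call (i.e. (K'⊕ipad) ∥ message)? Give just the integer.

406

Key is 99 > 64 bytes, so it is hashed to 28 bytes then zero-padded to 64: |K'| = 64.
Inner input = (K'⊕ipad) ∥ m → 64 + 342 = 406 bytes.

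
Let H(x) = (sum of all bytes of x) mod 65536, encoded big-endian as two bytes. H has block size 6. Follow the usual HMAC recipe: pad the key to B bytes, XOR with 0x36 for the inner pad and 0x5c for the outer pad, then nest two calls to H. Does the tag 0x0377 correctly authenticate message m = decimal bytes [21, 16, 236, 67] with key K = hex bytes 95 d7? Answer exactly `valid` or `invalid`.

Key hex bytes 95 d7 is 2 bytes ≤ B = 6; zero-pad to 6 bytes: K' = 95 d7 00 00 00 00.
K' ⊕ ipad = a3 e1 36 36 36 36; K' ⊕ opad = c9 8b 5c 5c 5c 5c.
Inner hash: sum = 163+225+54+54+54+54+21+16+236+67 = 944 → 03 b0.
Outer hash (recomputed tag): sum = 201+139+92+92+92+92+3+176 = 887 → 03 77.
Recomputed tag = 0377; claimed = 0377 → match.

valid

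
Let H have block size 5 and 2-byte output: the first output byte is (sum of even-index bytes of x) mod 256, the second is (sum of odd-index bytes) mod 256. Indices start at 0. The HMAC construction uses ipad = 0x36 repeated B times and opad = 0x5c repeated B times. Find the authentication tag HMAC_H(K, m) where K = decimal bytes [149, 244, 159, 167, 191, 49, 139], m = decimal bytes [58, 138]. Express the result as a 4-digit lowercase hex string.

Key decimal bytes [149, 244, 159, 167, 191, 49, 139] = 95 f4 9f a7 bf 31 8b is 7 bytes > B = 5, so hash it first: H(key) = 7e cc, then zero-pad to 5 bytes: K' = 7e cc 00 00 00.
K' ⊕ ipad = 48 fa 36 36 36.  K' ⊕ opad = 22 90 5c 5c 5c.
Inner input = (K'⊕ipad) ∥ m = 48 fa 36 36 36 ∥ 3a 8a.
Inner hash: even-index sum = 318 mod 256 = 62; odd-index sum = 362 mod 256 = 106 → 3e 6a.
Outer input = (K'⊕opad) ∥ inner = 22 90 5c 5c 5c ∥ 3e 6a.
Outer hash (tag): even-index sum = 324 mod 256 = 68; odd-index sum = 298 mod 256 = 42 → 44 2a.

442a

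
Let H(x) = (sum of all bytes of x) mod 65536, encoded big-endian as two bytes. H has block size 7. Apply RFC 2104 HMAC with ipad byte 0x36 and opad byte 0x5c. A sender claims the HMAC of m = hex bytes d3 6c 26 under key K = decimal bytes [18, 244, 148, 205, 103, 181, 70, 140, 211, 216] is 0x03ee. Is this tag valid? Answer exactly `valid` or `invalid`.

Key decimal bytes [18, 244, 148, 205, 103, 181, 70, 140, 211, 216] = 12 f4 94 cd 67 b5 46 8c d3 d8 is 10 bytes > B = 7, so hash it first: H(key) = 06 00, then zero-pad to 7 bytes: K' = 06 00 00 00 00 00 00.
K' ⊕ ipad = 30 36 36 36 36 36 36; K' ⊕ opad = 5a 5c 5c 5c 5c 5c 5c.
Inner hash: sum = 48+54+54+54+54+54+54+211+108+38 = 729 → 02 d9.
Outer hash (recomputed tag): sum = 90+92+92+92+92+92+92+2+217 = 861 → 03 5d.
Recomputed tag = 035d; claimed = 03ee → mismatch.

invalid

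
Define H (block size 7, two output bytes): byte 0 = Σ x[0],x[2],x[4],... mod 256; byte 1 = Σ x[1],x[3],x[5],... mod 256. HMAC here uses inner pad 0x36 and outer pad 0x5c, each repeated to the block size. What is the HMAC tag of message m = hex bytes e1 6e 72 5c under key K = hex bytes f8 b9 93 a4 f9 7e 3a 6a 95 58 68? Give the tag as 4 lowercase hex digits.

6572

Key hex bytes f8 b9 93 a4 f9 7e 3a 6a 95 58 68 is 11 bytes > B = 7, so hash it first: H(key) = bb 9d, then zero-pad to 7 bytes: K' = bb 9d 00 00 00 00 00.
K' ⊕ ipad = 8d ab 36 36 36 36 36.  K' ⊕ opad = e7 c1 5c 5c 5c 5c 5c.
Inner input = (K'⊕ipad) ∥ m = 8d ab 36 36 36 36 36 ∥ e1 6e 72 5c.
Inner hash: even-index sum = 505 mod 256 = 249; odd-index sum = 618 mod 256 = 106 → f9 6a.
Outer input = (K'⊕opad) ∥ inner = e7 c1 5c 5c 5c 5c 5c ∥ f9 6a.
Outer hash (tag): even-index sum = 613 mod 256 = 101; odd-index sum = 626 mod 256 = 114 → 65 72.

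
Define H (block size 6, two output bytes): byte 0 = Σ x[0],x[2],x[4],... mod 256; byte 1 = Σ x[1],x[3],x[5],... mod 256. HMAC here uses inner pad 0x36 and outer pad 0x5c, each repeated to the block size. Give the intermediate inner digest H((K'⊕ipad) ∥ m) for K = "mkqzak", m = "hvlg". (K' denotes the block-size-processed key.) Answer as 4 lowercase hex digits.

cde3

Key "mkqzak" = 6d 6b 71 7a 61 6b is exactly B = 6 bytes: K' = 6d 6b 71 7a 61 6b.
K' ⊕ ipad = 5b 5d 47 4c 57 5d.
Inner input = 5b 5d 47 4c 57 5d ∥ 68 76 6c 67.
Inner hash: even-index sum = 461 mod 256 = 205; odd-index sum = 483 mod 256 = 227 → cd e3.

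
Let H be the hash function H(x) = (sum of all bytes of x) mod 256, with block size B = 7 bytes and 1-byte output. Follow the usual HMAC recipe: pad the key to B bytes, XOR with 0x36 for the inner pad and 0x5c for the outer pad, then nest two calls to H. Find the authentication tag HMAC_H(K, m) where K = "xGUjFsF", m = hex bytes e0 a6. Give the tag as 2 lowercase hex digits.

0a

Key "xGUjFsF" = 78 47 55 6a 46 73 46 is exactly B = 7 bytes: K' = 78 47 55 6a 46 73 46.
K' ⊕ ipad = 4e 71 63 5c 70 45 70.  K' ⊕ opad = 24 1b 09 36 1a 2f 1a.
Inner input = (K'⊕ipad) ∥ m = 4e 71 63 5c 70 45 70 ∥ e0 a6.
Inner hash: sum = 78+113+99+92+112+69+112+224+166 = 1065; mod 256 = 41 → 29.
Outer input = (K'⊕opad) ∥ inner = 24 1b 09 36 1a 2f 1a ∥ 29.
Outer hash (tag): sum = 36+27+9+54+26+47+26+41 = 266; mod 256 = 10 → 0a.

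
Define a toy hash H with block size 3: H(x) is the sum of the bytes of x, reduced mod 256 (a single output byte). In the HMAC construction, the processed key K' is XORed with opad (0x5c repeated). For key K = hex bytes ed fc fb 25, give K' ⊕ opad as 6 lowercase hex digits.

Key hex bytes ed fc fb 25 is 4 bytes > B = 3, so hash it first: H(key) = 09, then zero-pad to 3 bytes: K' = 09 00 00.
XOR each byte with 0x5c: 09⊕5c=55, 00⊕5c=5c, 00⊕5c=5c.

555c5c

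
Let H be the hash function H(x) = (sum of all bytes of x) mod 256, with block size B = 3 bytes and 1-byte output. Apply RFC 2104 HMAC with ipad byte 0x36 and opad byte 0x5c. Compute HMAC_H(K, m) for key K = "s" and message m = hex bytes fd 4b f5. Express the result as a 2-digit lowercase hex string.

Key "s" = 73 is 1 byte ≤ B = 3; zero-pad to 3 bytes: K' = 73 00 00.
K' ⊕ ipad = 45 36 36.  K' ⊕ opad = 2f 5c 5c.
Inner input = (K'⊕ipad) ∥ m = 45 36 36 ∥ fd 4b f5.
Inner hash: sum = 69+54+54+253+75+245 = 750; mod 256 = 238 → ee.
Outer input = (K'⊕opad) ∥ inner = 2f 5c 5c ∥ ee.
Outer hash (tag): sum = 47+92+92+238 = 469; mod 256 = 213 → d5.

d5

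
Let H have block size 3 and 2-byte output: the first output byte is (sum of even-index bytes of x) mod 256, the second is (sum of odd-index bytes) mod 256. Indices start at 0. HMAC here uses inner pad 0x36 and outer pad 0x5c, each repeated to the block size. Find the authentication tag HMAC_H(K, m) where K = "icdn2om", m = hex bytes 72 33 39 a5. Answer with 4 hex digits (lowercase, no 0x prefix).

ad84

Key "icdn2om" = 69 63 64 6e 32 6f 6d is 7 bytes > B = 3, so hash it first: H(key) = 6c 40, then zero-pad to 3 bytes: K' = 6c 40 00.
K' ⊕ ipad = 5a 76 36.  K' ⊕ opad = 30 1c 5c.
Inner input = (K'⊕ipad) ∥ m = 5a 76 36 ∥ 72 33 39 a5.
Inner hash: even-index sum = 360 mod 256 = 104; odd-index sum = 289 mod 256 = 33 → 68 21.
Outer input = (K'⊕opad) ∥ inner = 30 1c 5c ∥ 68 21.
Outer hash (tag): even-index sum = 173 mod 256 = 173; odd-index sum = 132 mod 256 = 132 → ad 84.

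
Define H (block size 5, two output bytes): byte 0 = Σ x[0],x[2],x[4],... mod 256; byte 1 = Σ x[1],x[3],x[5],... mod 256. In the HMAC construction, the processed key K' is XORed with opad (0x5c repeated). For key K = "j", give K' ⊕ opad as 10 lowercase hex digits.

365c5c5c5c

Key "j" = 6a is 1 byte ≤ B = 5; zero-pad to 5 bytes: K' = 6a 00 00 00 00.
XOR each byte with 0x5c: 6a⊕5c=36, 00⊕5c=5c, 00⊕5c=5c, 00⊕5c=5c, 00⊕5c=5c.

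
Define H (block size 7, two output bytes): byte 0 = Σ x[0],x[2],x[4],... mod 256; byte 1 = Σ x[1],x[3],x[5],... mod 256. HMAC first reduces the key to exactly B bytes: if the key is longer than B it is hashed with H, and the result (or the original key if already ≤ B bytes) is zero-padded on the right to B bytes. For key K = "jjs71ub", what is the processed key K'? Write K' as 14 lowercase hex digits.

6a6a7337317562

Key "jjs71ub" = 6a 6a 73 37 31 75 62 is exactly B = 7 bytes: K' = 6a 6a 73 37 31 75 62.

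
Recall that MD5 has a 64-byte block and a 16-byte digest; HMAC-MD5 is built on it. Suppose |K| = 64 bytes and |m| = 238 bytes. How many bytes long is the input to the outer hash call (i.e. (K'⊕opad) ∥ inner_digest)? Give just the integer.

80

Key is 64 ≤ 64 bytes, zero-padded: |K'| = 64.
Outer input = (K'⊕opad) ∥ H(inner) → 64 + 16 = 80 bytes.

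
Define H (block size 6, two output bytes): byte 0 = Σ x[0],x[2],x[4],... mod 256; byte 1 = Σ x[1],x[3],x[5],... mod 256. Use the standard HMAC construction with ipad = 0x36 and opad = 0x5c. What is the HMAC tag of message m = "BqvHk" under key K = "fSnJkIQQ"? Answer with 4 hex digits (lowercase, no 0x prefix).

Key "fSnJkIQQ" = 66 53 6e 4a 6b 49 51 51 is 8 bytes > B = 6, so hash it first: H(key) = 90 37, then zero-pad to 6 bytes: K' = 90 37 00 00 00 00.
K' ⊕ ipad = a6 01 36 36 36 36.  K' ⊕ opad = cc 6b 5c 5c 5c 5c.
Inner input = (K'⊕ipad) ∥ m = a6 01 36 36 36 36 ∥ 42 71 76 48 6b.
Inner hash: even-index sum = 565 mod 256 = 53; odd-index sum = 294 mod 256 = 38 → 35 26.
Outer input = (K'⊕opad) ∥ inner = cc 6b 5c 5c 5c 5c ∥ 35 26.
Outer hash (tag): even-index sum = 441 mod 256 = 185; odd-index sum = 329 mod 256 = 73 → b9 49.

b949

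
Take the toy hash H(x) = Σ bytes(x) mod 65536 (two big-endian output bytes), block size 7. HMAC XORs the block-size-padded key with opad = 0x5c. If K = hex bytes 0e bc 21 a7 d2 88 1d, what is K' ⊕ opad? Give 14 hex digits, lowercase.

52e07dfb8ed441

Key hex bytes 0e bc 21 a7 d2 88 1d is exactly B = 7 bytes: K' = 0e bc 21 a7 d2 88 1d.
XOR each byte with 0x5c: 0e⊕5c=52, bc⊕5c=e0, 21⊕5c=7d, a7⊕5c=fb, d2⊕5c=8e, 88⊕5c=d4, 1d⊕5c=41.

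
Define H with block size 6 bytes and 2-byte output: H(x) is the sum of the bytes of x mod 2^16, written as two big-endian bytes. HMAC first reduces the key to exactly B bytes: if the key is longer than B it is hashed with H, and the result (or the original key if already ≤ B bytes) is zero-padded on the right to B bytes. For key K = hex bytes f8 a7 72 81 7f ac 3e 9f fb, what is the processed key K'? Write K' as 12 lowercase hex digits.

|K| = 9 > B = 6, so first hash the key.
H(K): sum = 248+167+114+129+127+172+62+159+251 = 1429 → 05 95.
Zero-pad H(K) = 05 95 to 6 bytes: K' = 05 95 00 00 00 00.

059500000000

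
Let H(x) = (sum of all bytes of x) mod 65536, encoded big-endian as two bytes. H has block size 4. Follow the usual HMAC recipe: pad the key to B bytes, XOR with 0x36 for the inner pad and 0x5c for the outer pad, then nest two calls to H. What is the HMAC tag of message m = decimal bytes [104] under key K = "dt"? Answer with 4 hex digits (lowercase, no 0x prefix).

Key "dt" = 64 74 is 2 bytes ≤ B = 4; zero-pad to 4 bytes: K' = 64 74 00 00.
K' ⊕ ipad = 52 42 36 36.  K' ⊕ opad = 38 28 5c 5c.
Inner input = (K'⊕ipad) ∥ m = 52 42 36 36 ∥ 68.
Inner hash: sum = 82+66+54+54+104 = 360 → 01 68.
Outer input = (K'⊕opad) ∥ inner = 38 28 5c 5c ∥ 01 68.
Outer hash (tag): sum = 56+40+92+92+1+104 = 385 → 01 81.

0181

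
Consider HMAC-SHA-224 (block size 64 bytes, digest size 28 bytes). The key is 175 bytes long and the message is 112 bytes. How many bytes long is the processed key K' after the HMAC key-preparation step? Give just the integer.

Key is 175 > 64 bytes, so it is hashed to 28 bytes then zero-padded to 64: |K'| = 64.

64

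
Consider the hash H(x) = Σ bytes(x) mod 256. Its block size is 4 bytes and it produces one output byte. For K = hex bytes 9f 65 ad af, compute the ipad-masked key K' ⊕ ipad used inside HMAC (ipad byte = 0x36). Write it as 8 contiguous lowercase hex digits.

a9539b99

Key hex bytes 9f 65 ad af is exactly B = 4 bytes: K' = 9f 65 ad af.
XOR each byte with 0x36: 9f⊕36=a9, 65⊕36=53, ad⊕36=9b, af⊕36=99.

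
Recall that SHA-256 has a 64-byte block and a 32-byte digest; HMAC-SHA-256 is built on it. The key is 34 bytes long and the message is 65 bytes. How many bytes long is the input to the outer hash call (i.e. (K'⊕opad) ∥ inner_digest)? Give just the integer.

96

Key is 34 ≤ 64 bytes, zero-padded: |K'| = 64.
Outer input = (K'⊕opad) ∥ H(inner) → 64 + 32 = 96 bytes.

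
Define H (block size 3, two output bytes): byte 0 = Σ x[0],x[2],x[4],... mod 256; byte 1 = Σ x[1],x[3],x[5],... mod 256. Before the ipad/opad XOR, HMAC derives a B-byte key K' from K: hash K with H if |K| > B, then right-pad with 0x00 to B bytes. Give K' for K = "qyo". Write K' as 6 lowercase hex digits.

Key "qyo" = 71 79 6f is exactly B = 3 bytes: K' = 71 79 6f.

71796f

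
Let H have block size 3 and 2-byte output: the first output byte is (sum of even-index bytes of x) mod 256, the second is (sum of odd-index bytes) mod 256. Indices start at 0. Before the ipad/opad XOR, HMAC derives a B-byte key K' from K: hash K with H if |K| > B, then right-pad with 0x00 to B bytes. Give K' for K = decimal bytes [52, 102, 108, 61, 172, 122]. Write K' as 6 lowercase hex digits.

|K| = 6 > B = 3, so first hash the key.
H(K): even-index sum = 332 mod 256 = 76; odd-index sum = 285 mod 256 = 29 → 4c 1d.
Zero-pad H(K) = 4c 1d to 3 bytes: K' = 4c 1d 00.

4c1d00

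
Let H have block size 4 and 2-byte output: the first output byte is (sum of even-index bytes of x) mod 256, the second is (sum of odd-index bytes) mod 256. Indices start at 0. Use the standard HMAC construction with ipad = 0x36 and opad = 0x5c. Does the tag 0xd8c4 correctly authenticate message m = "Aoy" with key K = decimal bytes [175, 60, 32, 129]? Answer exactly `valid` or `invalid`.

invalid

Key decimal bytes [175, 60, 32, 129] = af 3c 20 81 is exactly B = 4 bytes: K' = af 3c 20 81.
K' ⊕ ipad = 99 0a 16 b7; K' ⊕ opad = f3 60 7c dd.
Inner hash: even-index sum = 361 mod 256 = 105; odd-index sum = 304 mod 256 = 48 → 69 30.
Outer hash (recomputed tag): even-index sum = 472 mod 256 = 216; odd-index sum = 365 mod 256 = 109 → d8 6d.
Recomputed tag = d86d; claimed = d8c4 → mismatch.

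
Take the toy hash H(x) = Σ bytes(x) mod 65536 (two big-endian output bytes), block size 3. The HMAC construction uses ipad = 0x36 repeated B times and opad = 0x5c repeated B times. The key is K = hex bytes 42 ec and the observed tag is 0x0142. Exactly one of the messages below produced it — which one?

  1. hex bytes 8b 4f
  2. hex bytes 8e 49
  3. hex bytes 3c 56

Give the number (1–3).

Key hex bytes 42 ec is 2 bytes ≤ B = 3; zero-pad to 3 bytes: K' = 42 ec 00.
K' ⊕ ipad = 74 da 36; K' ⊕ opad = 1e b0 5c.
m1: inner = H(74 da 36 8b 4f) = 02 5e; tag = H(1e b0 5c 02 5e) = 018a
m2: inner = H(74 da 36 8e 49) = 02 5b; tag = H(1e b0 5c 02 5b) = 0187
m3: inner = H(74 da 36 3c 56) = 02 16; tag = H(1e b0 5c 02 16) = 0142 ← matches

3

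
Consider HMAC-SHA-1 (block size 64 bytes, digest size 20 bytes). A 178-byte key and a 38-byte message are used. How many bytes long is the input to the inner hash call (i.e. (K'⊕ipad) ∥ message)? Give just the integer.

102

Key is 178 > 64 bytes, so it is hashed to 20 bytes then zero-padded to 64: |K'| = 64.
Inner input = (K'⊕ipad) ∥ m → 64 + 38 = 102 bytes.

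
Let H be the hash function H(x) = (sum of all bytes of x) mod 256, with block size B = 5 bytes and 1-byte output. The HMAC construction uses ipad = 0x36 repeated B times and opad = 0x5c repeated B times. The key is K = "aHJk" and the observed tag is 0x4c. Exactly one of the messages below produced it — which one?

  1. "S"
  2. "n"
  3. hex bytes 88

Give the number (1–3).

Key "aHJk" = 61 48 4a 6b is 4 bytes ≤ B = 5; zero-pad to 5 bytes: K' = 61 48 4a 6b 00.
K' ⊕ ipad = 57 7e 7c 5d 36; K' ⊕ opad = 3d 14 16 37 5c.
m1: inner = H(57 7e 7c 5d 36 53) = 37; tag = H(3d 14 16 37 5c 37) = 31
m2: inner = H(57 7e 7c 5d 36 6e) = 52; tag = H(3d 14 16 37 5c 52) = 4c ← matches
m3: inner = H(57 7e 7c 5d 36 88) = 6c; tag = H(3d 14 16 37 5c 6c) = 66

2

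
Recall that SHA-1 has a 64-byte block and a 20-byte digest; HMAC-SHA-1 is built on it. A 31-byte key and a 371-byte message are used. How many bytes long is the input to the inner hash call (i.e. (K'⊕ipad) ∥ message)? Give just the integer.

Key is 31 ≤ 64 bytes, zero-padded: |K'| = 64.
Inner input = (K'⊕ipad) ∥ m → 64 + 371 = 435 bytes.

435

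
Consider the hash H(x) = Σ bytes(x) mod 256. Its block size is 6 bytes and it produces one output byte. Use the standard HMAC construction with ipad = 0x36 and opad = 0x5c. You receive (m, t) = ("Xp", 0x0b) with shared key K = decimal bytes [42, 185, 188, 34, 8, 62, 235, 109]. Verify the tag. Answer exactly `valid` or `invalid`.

invalid

Key decimal bytes [42, 185, 188, 34, 8, 62, 235, 109] = 2a b9 bc 22 08 3e eb 6d is 8 bytes > B = 6, so hash it first: H(key) = 5f, then zero-pad to 6 bytes: K' = 5f 00 00 00 00 00.
K' ⊕ ipad = 69 36 36 36 36 36; K' ⊕ opad = 03 5c 5c 5c 5c 5c.
Inner hash: sum = 105+54+54+54+54+54+88+112 = 575; mod 256 = 63 → 3f.
Outer hash (recomputed tag): sum = 3+92+92+92+92+92+63 = 526; mod 256 = 14 → 0e.
Recomputed tag = 0e; claimed = 0b → mismatch.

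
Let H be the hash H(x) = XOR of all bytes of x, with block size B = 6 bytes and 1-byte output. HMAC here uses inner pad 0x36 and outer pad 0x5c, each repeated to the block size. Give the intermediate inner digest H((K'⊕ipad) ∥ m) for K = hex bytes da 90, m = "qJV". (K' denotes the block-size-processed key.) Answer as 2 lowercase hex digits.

27

Key hex bytes da 90 is 2 bytes ≤ B = 6; zero-pad to 6 bytes: K' = da 90 00 00 00 00.
K' ⊕ ipad = ec a6 36 36 36 36.
Inner input = ec a6 36 36 36 36 ∥ 71 4a 56.
Inner hash: XOR ec⊕a6⊕36⊕36⊕36⊕36⊕71⊕4a⊕56 = 27.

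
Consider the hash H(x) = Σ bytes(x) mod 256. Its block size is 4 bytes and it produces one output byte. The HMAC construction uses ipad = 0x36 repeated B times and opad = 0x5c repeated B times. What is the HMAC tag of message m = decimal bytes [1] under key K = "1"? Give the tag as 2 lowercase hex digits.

2b

Key "1" = 31 is 1 byte ≤ B = 4; zero-pad to 4 bytes: K' = 31 00 00 00.
K' ⊕ ipad = 07 36 36 36.  K' ⊕ opad = 6d 5c 5c 5c.
Inner input = (K'⊕ipad) ∥ m = 07 36 36 36 ∥ 01.
Inner hash: sum = 7+54+54+54+1 = 170 → aa.
Outer input = (K'⊕opad) ∥ inner = 6d 5c 5c 5c ∥ aa.
Outer hash (tag): sum = 109+92+92+92+170 = 555; mod 256 = 43 → 2b.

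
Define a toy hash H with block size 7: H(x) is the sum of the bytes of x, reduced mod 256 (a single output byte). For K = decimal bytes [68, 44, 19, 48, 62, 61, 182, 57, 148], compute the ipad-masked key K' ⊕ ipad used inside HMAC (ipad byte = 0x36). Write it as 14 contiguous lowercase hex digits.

Key decimal bytes [68, 44, 19, 48, 62, 61, 182, 57, 148] = 44 2c 13 30 3e 3d b6 39 94 is 9 bytes > B = 7, so hash it first: H(key) = b1, then zero-pad to 7 bytes: K' = b1 00 00 00 00 00 00.
XOR each byte with 0x36: b1⊕36=87, 00⊕36=36, 00⊕36=36, 00⊕36=36, 00⊕36=36, 00⊕36=36, 00⊕36=36.

87363636363636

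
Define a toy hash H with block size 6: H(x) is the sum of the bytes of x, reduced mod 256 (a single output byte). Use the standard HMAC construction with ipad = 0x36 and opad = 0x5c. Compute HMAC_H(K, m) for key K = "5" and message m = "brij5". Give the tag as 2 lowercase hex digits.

Key "5" = 35 is 1 byte ≤ B = 6; zero-pad to 6 bytes: K' = 35 00 00 00 00 00.
K' ⊕ ipad = 03 36 36 36 36 36.  K' ⊕ opad = 69 5c 5c 5c 5c 5c.
Inner input = (K'⊕ipad) ∥ m = 03 36 36 36 36 36 ∥ 62 72 69 6a 35.
Inner hash: sum = 3+54+54+54+54+54+98+114+105+106+53 = 749; mod 256 = 237 → ed.
Outer input = (K'⊕opad) ∥ inner = 69 5c 5c 5c 5c 5c ∥ ed.
Outer hash (tag): sum = 105+92+92+92+92+92+237 = 802; mod 256 = 34 → 22.

22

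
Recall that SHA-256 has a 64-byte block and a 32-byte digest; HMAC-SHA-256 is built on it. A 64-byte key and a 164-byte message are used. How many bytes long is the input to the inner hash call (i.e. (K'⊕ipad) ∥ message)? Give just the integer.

228

Key is 64 ≤ 64 bytes, zero-padded: |K'| = 64.
Inner input = (K'⊕ipad) ∥ m → 64 + 164 = 228 bytes.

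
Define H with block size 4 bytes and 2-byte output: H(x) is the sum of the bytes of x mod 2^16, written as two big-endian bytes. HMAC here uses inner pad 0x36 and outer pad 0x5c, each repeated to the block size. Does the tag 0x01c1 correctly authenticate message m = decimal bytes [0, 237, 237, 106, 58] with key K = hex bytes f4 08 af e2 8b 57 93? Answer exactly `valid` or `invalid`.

valid

Key hex bytes f4 08 af e2 8b 57 93 is 7 bytes > B = 4, so hash it first: H(key) = 04 02, then zero-pad to 4 bytes: K' = 04 02 00 00.
K' ⊕ ipad = 32 34 36 36; K' ⊕ opad = 58 5e 5c 5c.
Inner hash: sum = 50+52+54+54+0+237+237+106+58 = 848 → 03 50.
Outer hash (recomputed tag): sum = 88+94+92+92+3+80 = 449 → 01 c1.
Recomputed tag = 01c1; claimed = 01c1 → match.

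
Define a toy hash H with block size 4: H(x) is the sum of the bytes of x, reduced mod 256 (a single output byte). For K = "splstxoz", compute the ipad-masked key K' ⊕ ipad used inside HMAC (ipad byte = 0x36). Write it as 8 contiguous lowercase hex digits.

a1363636

Key "splstxoz" = 73 70 6c 73 74 78 6f 7a is 8 bytes > B = 4, so hash it first: H(key) = 97, then zero-pad to 4 bytes: K' = 97 00 00 00.
XOR each byte with 0x36: 97⊕36=a1, 00⊕36=36, 00⊕36=36, 00⊕36=36.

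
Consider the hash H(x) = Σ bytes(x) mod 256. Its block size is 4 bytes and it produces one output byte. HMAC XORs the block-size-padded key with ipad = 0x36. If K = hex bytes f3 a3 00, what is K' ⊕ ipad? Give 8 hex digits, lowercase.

Key hex bytes f3 a3 00 is 3 bytes ≤ B = 4; zero-pad to 4 bytes: K' = f3 a3 00 00.
XOR each byte with 0x36: f3⊕36=c5, a3⊕36=95, 00⊕36=36, 00⊕36=36.

c5953636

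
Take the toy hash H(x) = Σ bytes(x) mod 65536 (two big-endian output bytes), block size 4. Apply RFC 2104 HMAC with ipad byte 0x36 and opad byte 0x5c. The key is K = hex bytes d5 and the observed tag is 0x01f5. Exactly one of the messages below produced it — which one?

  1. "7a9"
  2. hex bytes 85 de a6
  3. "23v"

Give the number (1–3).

1

Key hex bytes d5 is 1 byte ≤ B = 4; zero-pad to 4 bytes: K' = d5 00 00 00.
K' ⊕ ipad = e3 36 36 36; K' ⊕ opad = 89 5c 5c 5c.
m1: inner = H(e3 36 36 36 37 61 39) = 02 56; tag = H(89 5c 5c 5c 02 56) = 01f5 ← matches
m2: inner = H(e3 36 36 36 85 de a6) = 03 8e; tag = H(89 5c 5c 5c 03 8e) = 022e
m3: inner = H(e3 36 36 36 32 33 76) = 02 60; tag = H(89 5c 5c 5c 02 60) = 01ff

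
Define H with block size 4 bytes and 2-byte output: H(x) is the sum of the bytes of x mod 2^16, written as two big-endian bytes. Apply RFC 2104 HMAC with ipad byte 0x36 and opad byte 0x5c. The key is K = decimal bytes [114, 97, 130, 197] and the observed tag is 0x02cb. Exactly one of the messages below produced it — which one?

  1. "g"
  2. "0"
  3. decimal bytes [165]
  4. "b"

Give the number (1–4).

3

Key decimal bytes [114, 97, 130, 197] = 72 61 82 c5 is exactly B = 4 bytes: K' = 72 61 82 c5.
K' ⊕ ipad = 44 57 b4 f3; K' ⊕ opad = 2e 3d de 99.
m1: inner = H(44 57 b4 f3 67) = 02 a9; tag = H(2e 3d de 99 02 a9) = 028d
m2: inner = H(44 57 b4 f3 30) = 02 72; tag = H(2e 3d de 99 02 72) = 0256
m3: inner = H(44 57 b4 f3 a5) = 02 e7; tag = H(2e 3d de 99 02 e7) = 02cb ← matches
m4: inner = H(44 57 b4 f3 62) = 02 a4; tag = H(2e 3d de 99 02 a4) = 0288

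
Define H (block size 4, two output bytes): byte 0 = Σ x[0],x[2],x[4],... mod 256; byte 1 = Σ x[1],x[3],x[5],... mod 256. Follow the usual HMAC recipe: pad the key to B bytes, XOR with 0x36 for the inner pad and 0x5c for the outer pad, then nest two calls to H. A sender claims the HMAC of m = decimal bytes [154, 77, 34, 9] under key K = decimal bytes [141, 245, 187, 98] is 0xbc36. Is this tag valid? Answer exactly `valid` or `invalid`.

Key decimal bytes [141, 245, 187, 98] = 8d f5 bb 62 is exactly B = 4 bytes: K' = 8d f5 bb 62.
K' ⊕ ipad = bb c3 8d 54; K' ⊕ opad = d1 a9 e7 3e.
Inner hash: even-index sum = 516 mod 256 = 4; odd-index sum = 365 mod 256 = 109 → 04 6d.
Outer hash (recomputed tag): even-index sum = 444 mod 256 = 188; odd-index sum = 340 mod 256 = 84 → bc 54.
Recomputed tag = bc54; claimed = bc36 → mismatch.

invalid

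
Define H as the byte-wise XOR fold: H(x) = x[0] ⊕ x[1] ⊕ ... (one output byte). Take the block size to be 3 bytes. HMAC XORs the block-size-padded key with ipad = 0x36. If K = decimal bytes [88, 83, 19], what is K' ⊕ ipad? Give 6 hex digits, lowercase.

Key decimal bytes [88, 83, 19] = 58 53 13 is exactly B = 3 bytes: K' = 58 53 13.
XOR each byte with 0x36: 58⊕36=6e, 53⊕36=65, 13⊕36=25.

6e6525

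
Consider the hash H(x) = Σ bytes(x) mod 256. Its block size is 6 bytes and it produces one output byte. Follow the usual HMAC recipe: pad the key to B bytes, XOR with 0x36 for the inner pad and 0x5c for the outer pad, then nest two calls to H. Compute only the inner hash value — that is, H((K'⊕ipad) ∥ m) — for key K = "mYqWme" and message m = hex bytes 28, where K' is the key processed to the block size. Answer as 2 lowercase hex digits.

Key "mYqWme" = 6d 59 71 57 6d 65 is exactly B = 6 bytes: K' = 6d 59 71 57 6d 65.
K' ⊕ ipad = 5b 6f 47 61 5b 53.
Inner input = 5b 6f 47 61 5b 53 ∥ 28.
Inner hash: sum = 91+111+71+97+91+83+40 = 584; mod 256 = 72 → 48.

48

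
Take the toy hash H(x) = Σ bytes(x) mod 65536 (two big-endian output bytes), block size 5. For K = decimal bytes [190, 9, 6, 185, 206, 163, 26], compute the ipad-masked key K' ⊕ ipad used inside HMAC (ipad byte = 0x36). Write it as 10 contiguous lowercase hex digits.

3527363636

Key decimal bytes [190, 9, 6, 185, 206, 163, 26] = be 09 06 b9 ce a3 1a is 7 bytes > B = 5, so hash it first: H(key) = 03 11, then zero-pad to 5 bytes: K' = 03 11 00 00 00.
XOR each byte with 0x36: 03⊕36=35, 11⊕36=27, 00⊕36=36, 00⊕36=36, 00⊕36=36.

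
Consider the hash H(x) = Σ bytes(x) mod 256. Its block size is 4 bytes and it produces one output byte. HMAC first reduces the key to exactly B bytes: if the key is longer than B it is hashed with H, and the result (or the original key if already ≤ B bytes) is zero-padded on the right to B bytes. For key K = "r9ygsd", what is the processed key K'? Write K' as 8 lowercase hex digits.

62000000

|K| = 6 > B = 4, so first hash the key.
H(K): sum = 114+57+121+103+115+100 = 610; mod 256 = 98 → 62.
Zero-pad H(K) = 62 to 4 bytes: K' = 62 00 00 00.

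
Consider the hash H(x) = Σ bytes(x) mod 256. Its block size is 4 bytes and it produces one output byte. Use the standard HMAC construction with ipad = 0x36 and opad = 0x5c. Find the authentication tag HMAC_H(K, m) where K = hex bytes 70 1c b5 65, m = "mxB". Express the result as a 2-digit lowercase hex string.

fb

Key hex bytes 70 1c b5 65 is exactly B = 4 bytes: K' = 70 1c b5 65.
K' ⊕ ipad = 46 2a 83 53.  K' ⊕ opad = 2c 40 e9 39.
Inner input = (K'⊕ipad) ∥ m = 46 2a 83 53 ∥ 6d 78 42.
Inner hash: sum = 70+42+131+83+109+120+66 = 621; mod 256 = 109 → 6d.
Outer input = (K'⊕opad) ∥ inner = 2c 40 e9 39 ∥ 6d.
Outer hash (tag): sum = 44+64+233+57+109 = 507; mod 256 = 251 → fb.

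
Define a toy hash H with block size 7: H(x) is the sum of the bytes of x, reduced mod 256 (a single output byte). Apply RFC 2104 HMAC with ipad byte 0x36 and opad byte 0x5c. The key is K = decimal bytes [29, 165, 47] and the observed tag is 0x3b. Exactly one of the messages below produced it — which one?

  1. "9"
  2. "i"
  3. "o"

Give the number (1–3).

Key decimal bytes [29, 165, 47] = 1d a5 2f is 3 bytes ≤ B = 7; zero-pad to 7 bytes: K' = 1d a5 2f 00 00 00 00.
K' ⊕ ipad = 2b 93 19 36 36 36 36; K' ⊕ opad = 41 f9 73 5c 5c 5c 5c.
m1: inner = H(2b 93 19 36 36 36 36 39) = e8; tag = H(41 f9 73 5c 5c 5c 5c e8) = 05
m2: inner = H(2b 93 19 36 36 36 36 69) = 18; tag = H(41 f9 73 5c 5c 5c 5c 18) = 35
m3: inner = H(2b 93 19 36 36 36 36 6f) = 1e; tag = H(41 f9 73 5c 5c 5c 5c 1e) = 3b ← matches

3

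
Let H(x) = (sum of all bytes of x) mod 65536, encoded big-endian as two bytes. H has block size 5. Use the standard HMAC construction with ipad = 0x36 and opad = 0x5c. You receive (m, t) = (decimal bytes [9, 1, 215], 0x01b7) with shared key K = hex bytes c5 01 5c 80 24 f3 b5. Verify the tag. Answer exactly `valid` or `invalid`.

Key hex bytes c5 01 5c 80 24 f3 b5 is 7 bytes > B = 5, so hash it first: H(key) = 03 6e, then zero-pad to 5 bytes: K' = 03 6e 00 00 00.
K' ⊕ ipad = 35 58 36 36 36; K' ⊕ opad = 5f 32 5c 5c 5c.
Inner hash: sum = 53+88+54+54+54+9+1+215 = 528 → 02 10.
Outer hash (recomputed tag): sum = 95+50+92+92+92+2+16 = 439 → 01 b7.
Recomputed tag = 01b7; claimed = 01b7 → match.

valid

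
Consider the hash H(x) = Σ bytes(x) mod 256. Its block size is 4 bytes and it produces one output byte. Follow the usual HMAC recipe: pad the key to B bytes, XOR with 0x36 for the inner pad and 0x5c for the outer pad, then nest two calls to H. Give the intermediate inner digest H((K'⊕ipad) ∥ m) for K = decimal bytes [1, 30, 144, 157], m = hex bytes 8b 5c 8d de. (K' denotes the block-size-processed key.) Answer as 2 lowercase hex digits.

02

Key decimal bytes [1, 30, 144, 157] = 01 1e 90 9d is exactly B = 4 bytes: K' = 01 1e 90 9d.
K' ⊕ ipad = 37 28 a6 ab.
Inner input = 37 28 a6 ab ∥ 8b 5c 8d de.
Inner hash: sum = 55+40+166+171+139+92+141+222 = 1026; mod 256 = 2 → 02.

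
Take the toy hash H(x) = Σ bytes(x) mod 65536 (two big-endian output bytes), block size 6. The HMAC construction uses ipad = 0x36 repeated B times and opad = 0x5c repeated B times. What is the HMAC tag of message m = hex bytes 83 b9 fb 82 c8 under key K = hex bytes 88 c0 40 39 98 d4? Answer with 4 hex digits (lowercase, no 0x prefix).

Key hex bytes 88 c0 40 39 98 d4 is exactly B = 6 bytes: K' = 88 c0 40 39 98 d4.
K' ⊕ ipad = be f6 76 0f ae e2.  K' ⊕ opad = d4 9c 1c 65 c4 88.
Inner input = (K'⊕ipad) ∥ m = be f6 76 0f ae e2 ∥ 83 b9 fb 82 c8.
Inner hash: sum = 190+246+118+15+174+226+131+185+251+130+200 = 1866 → 07 4a.
Outer input = (K'⊕opad) ∥ inner = d4 9c 1c 65 c4 88 ∥ 07 4a.
Outer hash (tag): sum = 212+156+28+101+196+136+7+74 = 910 → 03 8e.

038e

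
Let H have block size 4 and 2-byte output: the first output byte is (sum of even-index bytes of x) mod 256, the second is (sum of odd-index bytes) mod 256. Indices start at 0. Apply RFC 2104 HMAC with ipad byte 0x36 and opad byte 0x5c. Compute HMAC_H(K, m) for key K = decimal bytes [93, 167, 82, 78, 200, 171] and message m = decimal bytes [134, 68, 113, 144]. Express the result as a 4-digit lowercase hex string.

f5f8

Key decimal bytes [93, 167, 82, 78, 200, 171] = 5d a7 52 4e c8 ab is 6 bytes > B = 4, so hash it first: H(key) = 77 a0, then zero-pad to 4 bytes: K' = 77 a0 00 00.
K' ⊕ ipad = 41 96 36 36.  K' ⊕ opad = 2b fc 5c 5c.
Inner input = (K'⊕ipad) ∥ m = 41 96 36 36 ∥ 86 44 71 90.
Inner hash: even-index sum = 366 mod 256 = 110; odd-index sum = 416 mod 256 = 160 → 6e a0.
Outer input = (K'⊕opad) ∥ inner = 2b fc 5c 5c ∥ 6e a0.
Outer hash (tag): even-index sum = 245 mod 256 = 245; odd-index sum = 504 mod 256 = 248 → f5 f8.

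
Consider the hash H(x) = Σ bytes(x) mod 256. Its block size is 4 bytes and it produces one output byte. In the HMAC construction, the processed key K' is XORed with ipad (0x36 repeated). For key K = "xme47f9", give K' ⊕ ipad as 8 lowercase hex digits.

62363636

Key "xme47f9" = 78 6d 65 34 37 66 39 is 7 bytes > B = 4, so hash it first: H(key) = 54, then zero-pad to 4 bytes: K' = 54 00 00 00.
XOR each byte with 0x36: 54⊕36=62, 00⊕36=36, 00⊕36=36, 00⊕36=36.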